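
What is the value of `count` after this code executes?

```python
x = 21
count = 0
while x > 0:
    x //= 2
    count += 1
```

Let's trace through this code step by step.

Initialize: x = 21
Initialize: count = 0
Entering loop: while x > 0:

After execution: count = 5
5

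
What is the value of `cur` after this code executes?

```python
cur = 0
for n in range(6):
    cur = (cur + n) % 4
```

Let's trace through this code step by step.

Initialize: cur = 0
Entering loop: for n in range(6):

After execution: cur = 3
3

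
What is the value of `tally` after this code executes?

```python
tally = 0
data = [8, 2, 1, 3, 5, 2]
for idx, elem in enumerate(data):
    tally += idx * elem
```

Let's trace through this code step by step.

Initialize: tally = 0
Initialize: data = [8, 2, 1, 3, 5, 2]
Entering loop: for idx, elem in enumerate(data):

After execution: tally = 43
43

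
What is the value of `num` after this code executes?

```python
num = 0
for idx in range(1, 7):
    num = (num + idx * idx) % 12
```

Let's trace through this code step by step.

Initialize: num = 0
Entering loop: for idx in range(1, 7):

After execution: num = 7
7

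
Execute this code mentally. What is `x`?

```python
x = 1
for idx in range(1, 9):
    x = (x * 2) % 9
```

Let's trace through this code step by step.

Initialize: x = 1
Entering loop: for idx in range(1, 9):

After execution: x = 4
4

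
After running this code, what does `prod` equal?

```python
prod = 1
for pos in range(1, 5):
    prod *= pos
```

Let's trace through this code step by step.

Initialize: prod = 1
Entering loop: for pos in range(1, 5):

After execution: prod = 24
24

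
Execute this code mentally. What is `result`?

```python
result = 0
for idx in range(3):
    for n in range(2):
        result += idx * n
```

Let's trace through this code step by step.

Initialize: result = 0
Entering loop: for idx in range(3):

After execution: result = 3
3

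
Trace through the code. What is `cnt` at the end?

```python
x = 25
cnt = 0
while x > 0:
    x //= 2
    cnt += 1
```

Let's trace through this code step by step.

Initialize: x = 25
Initialize: cnt = 0
Entering loop: while x > 0:

After execution: cnt = 5
5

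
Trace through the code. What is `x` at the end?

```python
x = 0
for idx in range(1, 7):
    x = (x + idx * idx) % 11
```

Let's trace through this code step by step.

Initialize: x = 0
Entering loop: for idx in range(1, 7):

After execution: x = 3
3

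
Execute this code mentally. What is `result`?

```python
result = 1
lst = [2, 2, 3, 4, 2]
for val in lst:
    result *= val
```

Let's trace through this code step by step.

Initialize: result = 1
Initialize: lst = [2, 2, 3, 4, 2]
Entering loop: for val in lst:

After execution: result = 96
96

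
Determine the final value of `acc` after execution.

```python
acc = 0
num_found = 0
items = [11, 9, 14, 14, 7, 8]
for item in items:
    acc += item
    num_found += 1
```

Let's trace through this code step by step.

Initialize: acc = 0
Initialize: num_found = 0
Initialize: items = [11, 9, 14, 14, 7, 8]
Entering loop: for item in items:

After execution: acc = 63
63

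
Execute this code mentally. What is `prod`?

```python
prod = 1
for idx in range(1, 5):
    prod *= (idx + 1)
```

Let's trace through this code step by step.

Initialize: prod = 1
Entering loop: for idx in range(1, 5):

After execution: prod = 120
120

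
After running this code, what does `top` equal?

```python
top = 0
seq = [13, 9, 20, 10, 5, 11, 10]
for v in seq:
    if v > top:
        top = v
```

Let's trace through this code step by step.

Initialize: top = 0
Initialize: seq = [13, 9, 20, 10, 5, 11, 10]
Entering loop: for v in seq:

After execution: top = 20
20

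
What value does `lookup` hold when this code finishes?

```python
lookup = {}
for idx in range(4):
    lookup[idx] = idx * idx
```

Let's trace through this code step by step.

Initialize: lookup = {}
Entering loop: for idx in range(4):

After execution: lookup = {0: 0, 1: 1, 2: 4, 3: 9}
{0: 0, 1: 1, 2: 4, 3: 9}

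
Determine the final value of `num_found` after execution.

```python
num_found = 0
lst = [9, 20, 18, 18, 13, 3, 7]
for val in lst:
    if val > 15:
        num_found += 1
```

Let's trace through this code step by step.

Initialize: num_found = 0
Initialize: lst = [9, 20, 18, 18, 13, 3, 7]
Entering loop: for val in lst:

After execution: num_found = 3
3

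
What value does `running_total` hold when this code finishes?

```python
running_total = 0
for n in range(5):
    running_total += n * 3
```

Let's trace through this code step by step.

Initialize: running_total = 0
Entering loop: for n in range(5):

After execution: running_total = 30
30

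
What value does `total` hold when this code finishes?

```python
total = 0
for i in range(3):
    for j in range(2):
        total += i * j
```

Let's trace through this code step by step.

Initialize: total = 0
Entering loop: for i in range(3):

After execution: total = 3
3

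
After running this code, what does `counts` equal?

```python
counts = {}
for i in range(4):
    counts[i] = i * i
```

Let's trace through this code step by step.

Initialize: counts = {}
Entering loop: for i in range(4):

After execution: counts = {0: 0, 1: 1, 2: 4, 3: 9}
{0: 0, 1: 1, 2: 4, 3: 9}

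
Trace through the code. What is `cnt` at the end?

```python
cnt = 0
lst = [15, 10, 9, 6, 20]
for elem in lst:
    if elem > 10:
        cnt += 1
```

Let's trace through this code step by step.

Initialize: cnt = 0
Initialize: lst = [15, 10, 9, 6, 20]
Entering loop: for elem in lst:

After execution: cnt = 2
2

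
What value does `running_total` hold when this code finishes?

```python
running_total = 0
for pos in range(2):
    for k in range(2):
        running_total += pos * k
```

Let's trace through this code step by step.

Initialize: running_total = 0
Entering loop: for pos in range(2):

After execution: running_total = 1
1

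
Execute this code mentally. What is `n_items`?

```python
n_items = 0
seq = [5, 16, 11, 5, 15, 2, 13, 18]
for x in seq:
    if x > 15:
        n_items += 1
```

Let's trace through this code step by step.

Initialize: n_items = 0
Initialize: seq = [5, 16, 11, 5, 15, 2, 13, 18]
Entering loop: for x in seq:

After execution: n_items = 2
2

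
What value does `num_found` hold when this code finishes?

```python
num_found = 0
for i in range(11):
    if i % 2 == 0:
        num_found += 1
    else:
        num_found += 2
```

Let's trace through this code step by step.

Initialize: num_found = 0
Entering loop: for i in range(11):

After execution: num_found = 16
16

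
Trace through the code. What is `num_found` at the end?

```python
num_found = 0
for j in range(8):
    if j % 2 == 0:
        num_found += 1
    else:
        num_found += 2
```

Let's trace through this code step by step.

Initialize: num_found = 0
Entering loop: for j in range(8):

After execution: num_found = 12
12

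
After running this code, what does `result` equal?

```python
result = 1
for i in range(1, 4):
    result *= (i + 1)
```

Let's trace through this code step by step.

Initialize: result = 1
Entering loop: for i in range(1, 4):

After execution: result = 24
24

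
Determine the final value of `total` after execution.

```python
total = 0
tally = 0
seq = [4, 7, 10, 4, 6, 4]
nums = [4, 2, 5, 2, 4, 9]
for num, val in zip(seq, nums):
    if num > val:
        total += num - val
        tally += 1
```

Let's trace through this code step by step.

Initialize: total = 0
Initialize: tally = 0
Initialize: seq = [4, 7, 10, 4, 6, 4]
Initialize: nums = [4, 2, 5, 2, 4, 9]
Entering loop: for num, val in zip(seq, nums):

After execution: total = 14
14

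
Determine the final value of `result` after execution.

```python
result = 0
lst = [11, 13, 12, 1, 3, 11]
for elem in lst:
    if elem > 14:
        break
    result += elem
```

Let's trace through this code step by step.

Initialize: result = 0
Initialize: lst = [11, 13, 12, 1, 3, 11]
Entering loop: for elem in lst:

After execution: result = 51
51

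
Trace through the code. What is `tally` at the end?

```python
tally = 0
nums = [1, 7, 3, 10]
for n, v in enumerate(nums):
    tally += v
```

Let's trace through this code step by step.

Initialize: tally = 0
Initialize: nums = [1, 7, 3, 10]
Entering loop: for n, v in enumerate(nums):

After execution: tally = 21
21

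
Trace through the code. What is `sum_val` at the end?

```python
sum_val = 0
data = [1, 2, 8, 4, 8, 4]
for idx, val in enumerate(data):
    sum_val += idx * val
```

Let's trace through this code step by step.

Initialize: sum_val = 0
Initialize: data = [1, 2, 8, 4, 8, 4]
Entering loop: for idx, val in enumerate(data):

After execution: sum_val = 82
82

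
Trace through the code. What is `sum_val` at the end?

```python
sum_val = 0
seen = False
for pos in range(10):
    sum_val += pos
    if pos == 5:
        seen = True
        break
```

Let's trace through this code step by step.

Initialize: sum_val = 0
Initialize: seen = False
Entering loop: for pos in range(10):

After execution: sum_val = 15
15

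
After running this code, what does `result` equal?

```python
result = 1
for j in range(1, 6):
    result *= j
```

Let's trace through this code step by step.

Initialize: result = 1
Entering loop: for j in range(1, 6):

After execution: result = 120
120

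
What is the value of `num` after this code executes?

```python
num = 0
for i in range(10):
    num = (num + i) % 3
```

Let's trace through this code step by step.

Initialize: num = 0
Entering loop: for i in range(10):

After execution: num = 0
0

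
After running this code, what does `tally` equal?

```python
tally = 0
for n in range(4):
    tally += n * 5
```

Let's trace through this code step by step.

Initialize: tally = 0
Entering loop: for n in range(4):

After execution: tally = 30
30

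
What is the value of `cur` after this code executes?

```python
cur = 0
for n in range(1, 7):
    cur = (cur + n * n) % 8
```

Let's trace through this code step by step.

Initialize: cur = 0
Entering loop: for n in range(1, 7):

After execution: cur = 3
3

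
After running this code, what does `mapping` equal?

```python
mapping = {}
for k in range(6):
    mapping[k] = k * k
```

Let's trace through this code step by step.

Initialize: mapping = {}
Entering loop: for k in range(6):

After execution: mapping = {0: 0, 1: 1, 2: 4, 3: 9, 4: 16, 5: 25}
{0: 0, 1: 1, 2: 4, 3: 9, 4: 16, 5: 25}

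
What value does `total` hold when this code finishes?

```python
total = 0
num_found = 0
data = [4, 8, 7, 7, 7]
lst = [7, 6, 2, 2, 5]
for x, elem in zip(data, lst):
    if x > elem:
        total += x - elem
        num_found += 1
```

Let's trace through this code step by step.

Initialize: total = 0
Initialize: num_found = 0
Initialize: data = [4, 8, 7, 7, 7]
Initialize: lst = [7, 6, 2, 2, 5]
Entering loop: for x, elem in zip(data, lst):

After execution: total = 14
14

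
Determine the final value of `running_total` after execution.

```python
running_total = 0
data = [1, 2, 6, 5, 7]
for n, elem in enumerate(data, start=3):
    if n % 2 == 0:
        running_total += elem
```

Let's trace through this code step by step.

Initialize: running_total = 0
Initialize: data = [1, 2, 6, 5, 7]
Entering loop: for n, elem in enumerate(data, start=3):

After execution: running_total = 7
7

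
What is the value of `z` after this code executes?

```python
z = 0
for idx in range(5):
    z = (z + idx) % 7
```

Let's trace through this code step by step.

Initialize: z = 0
Entering loop: for idx in range(5):

After execution: z = 3
3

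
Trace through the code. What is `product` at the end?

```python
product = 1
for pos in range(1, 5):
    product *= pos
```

Let's trace through this code step by step.

Initialize: product = 1
Entering loop: for pos in range(1, 5):

After execution: product = 24
24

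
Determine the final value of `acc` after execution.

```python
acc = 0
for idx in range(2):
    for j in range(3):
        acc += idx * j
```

Let's trace through this code step by step.

Initialize: acc = 0
Entering loop: for idx in range(2):

After execution: acc = 3
3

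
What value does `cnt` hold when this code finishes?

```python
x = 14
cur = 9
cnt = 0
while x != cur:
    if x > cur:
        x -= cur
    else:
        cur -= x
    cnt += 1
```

Let's trace through this code step by step.

Initialize: x = 14
Initialize: cur = 9
Initialize: cnt = 0
Entering loop: while x != cur:

After execution: cnt = 6
6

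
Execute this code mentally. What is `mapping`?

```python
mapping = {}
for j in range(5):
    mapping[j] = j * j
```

Let's trace through this code step by step.

Initialize: mapping = {}
Entering loop: for j in range(5):

After execution: mapping = {0: 0, 1: 1, 2: 4, 3: 9, 4: 16}
{0: 0, 1: 1, 2: 4, 3: 9, 4: 16}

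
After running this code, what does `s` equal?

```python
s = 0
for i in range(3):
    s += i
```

Let's trace through this code step by step.

Initialize: s = 0
Entering loop: for i in range(3):

After execution: s = 3
3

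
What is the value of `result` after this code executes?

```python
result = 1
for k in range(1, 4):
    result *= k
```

Let's trace through this code step by step.

Initialize: result = 1
Entering loop: for k in range(1, 4):

After execution: result = 6
6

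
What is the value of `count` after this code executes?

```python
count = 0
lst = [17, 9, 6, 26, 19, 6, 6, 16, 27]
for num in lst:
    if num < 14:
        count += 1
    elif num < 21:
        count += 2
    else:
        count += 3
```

Let's trace through this code step by step.

Initialize: count = 0
Initialize: lst = [17, 9, 6, 26, 19, 6, 6, 16, 27]
Entering loop: for num in lst:

After execution: count = 16
16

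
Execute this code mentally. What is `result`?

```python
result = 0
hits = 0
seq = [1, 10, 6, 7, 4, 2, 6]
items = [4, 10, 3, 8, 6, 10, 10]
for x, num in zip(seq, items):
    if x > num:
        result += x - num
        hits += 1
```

Let's trace through this code step by step.

Initialize: result = 0
Initialize: hits = 0
Initialize: seq = [1, 10, 6, 7, 4, 2, 6]
Initialize: items = [4, 10, 3, 8, 6, 10, 10]
Entering loop: for x, num in zip(seq, items):

After execution: result = 3
3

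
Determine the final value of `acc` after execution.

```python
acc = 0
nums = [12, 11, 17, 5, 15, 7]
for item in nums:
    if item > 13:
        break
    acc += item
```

Let's trace through this code step by step.

Initialize: acc = 0
Initialize: nums = [12, 11, 17, 5, 15, 7]
Entering loop: for item in nums:

After execution: acc = 23
23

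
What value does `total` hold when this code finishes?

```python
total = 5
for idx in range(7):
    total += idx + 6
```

Let's trace through this code step by step.

Initialize: total = 5
Entering loop: for idx in range(7):

After execution: total = 68
68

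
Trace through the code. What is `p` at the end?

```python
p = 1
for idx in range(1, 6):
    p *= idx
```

Let's trace through this code step by step.

Initialize: p = 1
Entering loop: for idx in range(1, 6):

After execution: p = 120
120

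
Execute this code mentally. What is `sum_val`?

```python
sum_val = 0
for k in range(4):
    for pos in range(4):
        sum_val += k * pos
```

Let's trace through this code step by step.

Initialize: sum_val = 0
Entering loop: for k in range(4):

After execution: sum_val = 36
36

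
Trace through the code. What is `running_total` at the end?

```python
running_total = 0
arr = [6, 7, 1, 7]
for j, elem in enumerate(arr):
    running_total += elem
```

Let's trace through this code step by step.

Initialize: running_total = 0
Initialize: arr = [6, 7, 1, 7]
Entering loop: for j, elem in enumerate(arr):

After execution: running_total = 21
21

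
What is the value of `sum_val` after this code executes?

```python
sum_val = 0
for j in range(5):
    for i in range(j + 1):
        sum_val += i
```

Let's trace through this code step by step.

Initialize: sum_val = 0
Entering loop: for j in range(5):

After execution: sum_val = 20
20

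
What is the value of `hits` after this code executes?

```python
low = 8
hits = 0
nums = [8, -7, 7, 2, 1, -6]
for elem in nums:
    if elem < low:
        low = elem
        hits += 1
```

Let's trace through this code step by step.

Initialize: low = 8
Initialize: hits = 0
Initialize: nums = [8, -7, 7, 2, 1, -6]
Entering loop: for elem in nums:

After execution: hits = 1
1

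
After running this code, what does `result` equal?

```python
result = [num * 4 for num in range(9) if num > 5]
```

Let's trace through this code step by step.

Initialize: result = [num * 4 for num in range(9) if num > 5]

After execution: result = [24, 28, 32]
[24, 28, 32]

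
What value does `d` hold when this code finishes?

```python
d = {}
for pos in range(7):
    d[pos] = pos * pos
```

Let's trace through this code step by step.

Initialize: d = {}
Entering loop: for pos in range(7):

After execution: d = {0: 0, 1: 1, 2: 4, 3: 9, 4: 16, 5: 25, 6: 36}
{0: 0, 1: 1, 2: 4, 3: 9, 4: 16, 5: 25, 6: 36}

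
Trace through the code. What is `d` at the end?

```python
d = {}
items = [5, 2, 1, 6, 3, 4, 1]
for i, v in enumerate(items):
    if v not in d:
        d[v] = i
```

Let's trace through this code step by step.

Initialize: d = {}
Initialize: items = [5, 2, 1, 6, 3, 4, 1]
Entering loop: for i, v in enumerate(items):

After execution: d = {5: 0, 2: 1, 1: 2, 6: 3, 3: 4, 4: 5}
{5: 0, 2: 1, 1: 2, 6: 3, 3: 4, 4: 5}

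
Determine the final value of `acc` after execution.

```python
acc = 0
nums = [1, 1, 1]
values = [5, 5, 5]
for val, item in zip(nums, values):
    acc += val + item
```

Let's trace through this code step by step.

Initialize: acc = 0
Initialize: nums = [1, 1, 1]
Initialize: values = [5, 5, 5]
Entering loop: for val, item in zip(nums, values):

After execution: acc = 18
18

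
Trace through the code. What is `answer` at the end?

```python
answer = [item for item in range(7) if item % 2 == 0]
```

Let's trace through this code step by step.

Initialize: answer = [item for item in range(7) if item % 2 == 0]

After execution: answer = [0, 2, 4, 6]
[0, 2, 4, 6]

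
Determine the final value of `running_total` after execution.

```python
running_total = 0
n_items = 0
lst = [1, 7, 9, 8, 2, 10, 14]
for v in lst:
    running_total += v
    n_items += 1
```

Let's trace through this code step by step.

Initialize: running_total = 0
Initialize: n_items = 0
Initialize: lst = [1, 7, 9, 8, 2, 10, 14]
Entering loop: for v in lst:

After execution: running_total = 51
51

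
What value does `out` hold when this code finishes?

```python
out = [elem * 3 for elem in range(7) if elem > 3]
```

Let's trace through this code step by step.

Initialize: out = [elem * 3 for elem in range(7) if elem > 3]

After execution: out = [12, 15, 18]
[12, 15, 18]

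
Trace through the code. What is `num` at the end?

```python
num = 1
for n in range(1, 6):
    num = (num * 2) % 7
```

Let's trace through this code step by step.

Initialize: num = 1
Entering loop: for n in range(1, 6):

After execution: num = 4
4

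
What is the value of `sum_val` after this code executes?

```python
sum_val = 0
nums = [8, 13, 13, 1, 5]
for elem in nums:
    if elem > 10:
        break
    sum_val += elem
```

Let's trace through this code step by step.

Initialize: sum_val = 0
Initialize: nums = [8, 13, 13, 1, 5]
Entering loop: for elem in nums:

After execution: sum_val = 8
8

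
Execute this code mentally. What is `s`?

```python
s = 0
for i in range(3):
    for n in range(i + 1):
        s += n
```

Let's trace through this code step by step.

Initialize: s = 0
Entering loop: for i in range(3):

After execution: s = 4
4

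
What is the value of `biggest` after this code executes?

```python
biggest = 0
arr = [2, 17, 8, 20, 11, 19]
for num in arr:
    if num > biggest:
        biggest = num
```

Let's trace through this code step by step.

Initialize: biggest = 0
Initialize: arr = [2, 17, 8, 20, 11, 19]
Entering loop: for num in arr:

After execution: biggest = 20
20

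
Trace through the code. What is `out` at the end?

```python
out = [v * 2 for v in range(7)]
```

Let's trace through this code step by step.

Initialize: out = [v * 2 for v in range(7)]

After execution: out = [0, 2, 4, 6, 8, 10, 12]
[0, 2, 4, 6, 8, 10, 12]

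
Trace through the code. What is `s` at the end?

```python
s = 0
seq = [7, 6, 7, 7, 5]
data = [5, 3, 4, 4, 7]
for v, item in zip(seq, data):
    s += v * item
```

Let's trace through this code step by step.

Initialize: s = 0
Initialize: seq = [7, 6, 7, 7, 5]
Initialize: data = [5, 3, 4, 4, 7]
Entering loop: for v, item in zip(seq, data):

After execution: s = 144
144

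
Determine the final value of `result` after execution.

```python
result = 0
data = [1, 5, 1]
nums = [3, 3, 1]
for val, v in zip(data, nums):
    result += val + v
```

Let's trace through this code step by step.

Initialize: result = 0
Initialize: data = [1, 5, 1]
Initialize: nums = [3, 3, 1]
Entering loop: for val, v in zip(data, nums):

After execution: result = 14
14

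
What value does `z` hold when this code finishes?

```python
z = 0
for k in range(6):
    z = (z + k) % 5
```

Let's trace through this code step by step.

Initialize: z = 0
Entering loop: for k in range(6):

After execution: z = 0
0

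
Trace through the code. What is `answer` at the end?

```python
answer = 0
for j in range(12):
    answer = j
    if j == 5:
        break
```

Let's trace through this code step by step.

Initialize: answer = 0
Entering loop: for j in range(12):

After execution: answer = 5
5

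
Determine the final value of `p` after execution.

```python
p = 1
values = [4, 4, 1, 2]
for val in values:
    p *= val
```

Let's trace through this code step by step.

Initialize: p = 1
Initialize: values = [4, 4, 1, 2]
Entering loop: for val in values:

After execution: p = 32
32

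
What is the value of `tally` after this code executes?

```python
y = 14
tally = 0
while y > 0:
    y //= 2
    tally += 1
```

Let's trace through this code step by step.

Initialize: y = 14
Initialize: tally = 0
Entering loop: while y > 0:

After execution: tally = 4
4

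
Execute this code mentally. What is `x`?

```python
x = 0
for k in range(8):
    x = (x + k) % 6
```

Let's trace through this code step by step.

Initialize: x = 0
Entering loop: for k in range(8):

After execution: x = 4
4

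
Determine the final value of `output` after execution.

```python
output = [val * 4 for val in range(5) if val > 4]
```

Let's trace through this code step by step.

Initialize: output = [val * 4 for val in range(5) if val > 4]

After execution: output = []
[]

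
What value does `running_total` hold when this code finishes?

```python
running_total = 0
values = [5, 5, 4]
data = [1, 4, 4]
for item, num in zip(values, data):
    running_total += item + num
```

Let's trace through this code step by step.

Initialize: running_total = 0
Initialize: values = [5, 5, 4]
Initialize: data = [1, 4, 4]
Entering loop: for item, num in zip(values, data):

After execution: running_total = 23
23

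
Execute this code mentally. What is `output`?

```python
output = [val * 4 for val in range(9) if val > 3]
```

Let's trace through this code step by step.

Initialize: output = [val * 4 for val in range(9) if val > 3]

After execution: output = [16, 20, 24, 28, 32]
[16, 20, 24, 28, 32]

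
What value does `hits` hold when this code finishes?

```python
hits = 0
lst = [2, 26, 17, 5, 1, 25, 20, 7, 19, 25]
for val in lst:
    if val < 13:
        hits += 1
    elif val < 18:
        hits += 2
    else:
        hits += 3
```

Let's trace through this code step by step.

Initialize: hits = 0
Initialize: lst = [2, 26, 17, 5, 1, 25, 20, 7, 19, 25]
Entering loop: for val in lst:

After execution: hits = 21
21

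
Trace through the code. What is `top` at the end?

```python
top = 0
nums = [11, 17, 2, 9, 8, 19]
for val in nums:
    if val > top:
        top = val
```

Let's trace through this code step by step.

Initialize: top = 0
Initialize: nums = [11, 17, 2, 9, 8, 19]
Entering loop: for val in nums:

After execution: top = 19
19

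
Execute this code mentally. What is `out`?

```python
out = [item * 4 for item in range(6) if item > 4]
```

Let's trace through this code step by step.

Initialize: out = [item * 4 for item in range(6) if item > 4]

After execution: out = [20]
[20]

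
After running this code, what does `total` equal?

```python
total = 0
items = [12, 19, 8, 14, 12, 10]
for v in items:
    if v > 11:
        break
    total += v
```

Let's trace through this code step by step.

Initialize: total = 0
Initialize: items = [12, 19, 8, 14, 12, 10]
Entering loop: for v in items:

After execution: total = 0
0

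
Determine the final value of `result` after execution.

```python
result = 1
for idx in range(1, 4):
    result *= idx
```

Let's trace through this code step by step.

Initialize: result = 1
Entering loop: for idx in range(1, 4):

After execution: result = 6
6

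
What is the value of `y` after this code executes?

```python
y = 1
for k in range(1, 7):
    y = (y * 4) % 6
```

Let's trace through this code step by step.

Initialize: y = 1
Entering loop: for k in range(1, 7):

After execution: y = 4
4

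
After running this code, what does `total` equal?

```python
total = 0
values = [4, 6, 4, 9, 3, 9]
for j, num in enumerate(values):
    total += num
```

Let's trace through this code step by step.

Initialize: total = 0
Initialize: values = [4, 6, 4, 9, 3, 9]
Entering loop: for j, num in enumerate(values):

After execution: total = 35
35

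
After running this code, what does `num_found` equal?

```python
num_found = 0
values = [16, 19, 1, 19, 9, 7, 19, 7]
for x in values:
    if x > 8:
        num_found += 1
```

Let's trace through this code step by step.

Initialize: num_found = 0
Initialize: values = [16, 19, 1, 19, 9, 7, 19, 7]
Entering loop: for x in values:

After execution: num_found = 5
5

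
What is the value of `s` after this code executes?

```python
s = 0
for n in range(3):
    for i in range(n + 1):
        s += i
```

Let's trace through this code step by step.

Initialize: s = 0
Entering loop: for n in range(3):

After execution: s = 4
4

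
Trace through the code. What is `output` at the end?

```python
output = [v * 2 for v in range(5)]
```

Let's trace through this code step by step.

Initialize: output = [v * 2 for v in range(5)]

After execution: output = [0, 2, 4, 6, 8]
[0, 2, 4, 6, 8]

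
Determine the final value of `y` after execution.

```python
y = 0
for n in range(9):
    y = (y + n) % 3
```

Let's trace through this code step by step.

Initialize: y = 0
Entering loop: for n in range(9):

After execution: y = 0
0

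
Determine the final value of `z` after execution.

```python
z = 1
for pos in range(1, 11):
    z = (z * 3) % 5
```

Let's trace through this code step by step.

Initialize: z = 1
Entering loop: for pos in range(1, 11):

After execution: z = 4
4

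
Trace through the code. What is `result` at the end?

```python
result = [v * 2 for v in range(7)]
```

Let's trace through this code step by step.

Initialize: result = [v * 2 for v in range(7)]

After execution: result = [0, 2, 4, 6, 8, 10, 12]
[0, 2, 4, 6, 8, 10, 12]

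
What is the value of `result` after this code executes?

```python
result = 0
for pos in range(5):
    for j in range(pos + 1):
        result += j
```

Let's trace through this code step by step.

Initialize: result = 0
Entering loop: for pos in range(5):

After execution: result = 20
20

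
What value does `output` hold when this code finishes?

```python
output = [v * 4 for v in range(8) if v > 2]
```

Let's trace through this code step by step.

Initialize: output = [v * 4 for v in range(8) if v > 2]

After execution: output = [12, 16, 20, 24, 28]
[12, 16, 20, 24, 28]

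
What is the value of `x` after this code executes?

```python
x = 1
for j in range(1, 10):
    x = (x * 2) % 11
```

Let's trace through this code step by step.

Initialize: x = 1
Entering loop: for j in range(1, 10):

After execution: x = 6
6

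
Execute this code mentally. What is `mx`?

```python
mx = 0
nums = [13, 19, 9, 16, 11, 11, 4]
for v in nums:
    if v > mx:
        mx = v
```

Let's trace through this code step by step.

Initialize: mx = 0
Initialize: nums = [13, 19, 9, 16, 11, 11, 4]
Entering loop: for v in nums:

After execution: mx = 19
19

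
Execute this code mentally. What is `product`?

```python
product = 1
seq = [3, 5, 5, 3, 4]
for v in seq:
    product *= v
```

Let's trace through this code step by step.

Initialize: product = 1
Initialize: seq = [3, 5, 5, 3, 4]
Entering loop: for v in seq:

After execution: product = 900
900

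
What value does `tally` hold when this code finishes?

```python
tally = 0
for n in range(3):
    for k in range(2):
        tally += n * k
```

Let's trace through this code step by step.

Initialize: tally = 0
Entering loop: for n in range(3):

After execution: tally = 3
3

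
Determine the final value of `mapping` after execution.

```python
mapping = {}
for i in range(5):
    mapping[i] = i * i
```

Let's trace through this code step by step.

Initialize: mapping = {}
Entering loop: for i in range(5):

After execution: mapping = {0: 0, 1: 1, 2: 4, 3: 9, 4: 16}
{0: 0, 1: 1, 2: 4, 3: 9, 4: 16}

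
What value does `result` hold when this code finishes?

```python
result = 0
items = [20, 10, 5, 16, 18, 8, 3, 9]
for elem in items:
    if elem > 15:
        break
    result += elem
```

Let's trace through this code step by step.

Initialize: result = 0
Initialize: items = [20, 10, 5, 16, 18, 8, 3, 9]
Entering loop: for elem in items:

After execution: result = 0
0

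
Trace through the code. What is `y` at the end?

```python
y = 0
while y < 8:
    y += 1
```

Let's trace through this code step by step.

Initialize: y = 0
Entering loop: while y < 8:

After execution: y = 8
8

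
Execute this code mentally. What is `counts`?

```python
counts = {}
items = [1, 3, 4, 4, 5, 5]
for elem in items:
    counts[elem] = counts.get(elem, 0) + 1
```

Let's trace through this code step by step.

Initialize: counts = {}
Initialize: items = [1, 3, 4, 4, 5, 5]
Entering loop: for elem in items:

After execution: counts = {1: 1, 3: 1, 4: 2, 5: 2}
{1: 1, 3: 1, 4: 2, 5: 2}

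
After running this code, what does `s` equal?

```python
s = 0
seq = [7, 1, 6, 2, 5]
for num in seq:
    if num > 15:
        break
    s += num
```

Let's trace through this code step by step.

Initialize: s = 0
Initialize: seq = [7, 1, 6, 2, 5]
Entering loop: for num in seq:

After execution: s = 21
21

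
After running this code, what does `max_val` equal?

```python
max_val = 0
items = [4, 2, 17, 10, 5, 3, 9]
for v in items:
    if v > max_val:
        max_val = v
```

Let's trace through this code step by step.

Initialize: max_val = 0
Initialize: items = [4, 2, 17, 10, 5, 3, 9]
Entering loop: for v in items:

After execution: max_val = 17
17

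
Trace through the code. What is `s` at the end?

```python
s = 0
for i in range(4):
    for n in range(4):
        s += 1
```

Let's trace through this code step by step.

Initialize: s = 0
Entering loop: for i in range(4):

After execution: s = 16
16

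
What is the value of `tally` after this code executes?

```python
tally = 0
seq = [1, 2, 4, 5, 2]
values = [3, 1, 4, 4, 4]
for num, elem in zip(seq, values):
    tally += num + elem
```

Let's trace through this code step by step.

Initialize: tally = 0
Initialize: seq = [1, 2, 4, 5, 2]
Initialize: values = [3, 1, 4, 4, 4]
Entering loop: for num, elem in zip(seq, values):

After execution: tally = 30
30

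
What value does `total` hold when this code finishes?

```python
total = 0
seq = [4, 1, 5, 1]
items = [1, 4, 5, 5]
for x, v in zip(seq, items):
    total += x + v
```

Let's trace through this code step by step.

Initialize: total = 0
Initialize: seq = [4, 1, 5, 1]
Initialize: items = [1, 4, 5, 5]
Entering loop: for x, v in zip(seq, items):

After execution: total = 26
26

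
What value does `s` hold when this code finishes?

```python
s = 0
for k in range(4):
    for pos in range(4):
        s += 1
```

Let's trace through this code step by step.

Initialize: s = 0
Entering loop: for k in range(4):

After execution: s = 16
16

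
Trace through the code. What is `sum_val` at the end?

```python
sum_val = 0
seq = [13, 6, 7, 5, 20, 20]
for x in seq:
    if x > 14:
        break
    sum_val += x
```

Let's trace through this code step by step.

Initialize: sum_val = 0
Initialize: seq = [13, 6, 7, 5, 20, 20]
Entering loop: for x in seq:

After execution: sum_val = 31
31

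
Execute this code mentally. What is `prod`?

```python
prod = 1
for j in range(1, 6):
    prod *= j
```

Let's trace through this code step by step.

Initialize: prod = 1
Entering loop: for j in range(1, 6):

After execution: prod = 120
120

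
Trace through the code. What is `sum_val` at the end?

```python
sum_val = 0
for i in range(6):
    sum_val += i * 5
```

Let's trace through this code step by step.

Initialize: sum_val = 0
Entering loop: for i in range(6):

After execution: sum_val = 75
75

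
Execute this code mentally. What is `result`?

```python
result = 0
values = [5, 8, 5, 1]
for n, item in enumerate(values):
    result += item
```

Let's trace through this code step by step.

Initialize: result = 0
Initialize: values = [5, 8, 5, 1]
Entering loop: for n, item in enumerate(values):

After execution: result = 19
19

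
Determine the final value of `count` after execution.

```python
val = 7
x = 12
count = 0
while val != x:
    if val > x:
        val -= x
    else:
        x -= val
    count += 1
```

Let's trace through this code step by step.

Initialize: val = 7
Initialize: x = 12
Initialize: count = 0
Entering loop: while val != x:

After execution: count = 5
5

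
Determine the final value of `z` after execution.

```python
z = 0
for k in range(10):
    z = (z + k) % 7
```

Let's trace through this code step by step.

Initialize: z = 0
Entering loop: for k in range(10):

After execution: z = 3
3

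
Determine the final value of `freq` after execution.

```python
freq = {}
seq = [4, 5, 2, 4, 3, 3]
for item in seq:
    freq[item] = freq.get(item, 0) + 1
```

Let's trace through this code step by step.

Initialize: freq = {}
Initialize: seq = [4, 5, 2, 4, 3, 3]
Entering loop: for item in seq:

After execution: freq = {4: 2, 5: 1, 2: 1, 3: 2}
{4: 2, 5: 1, 2: 1, 3: 2}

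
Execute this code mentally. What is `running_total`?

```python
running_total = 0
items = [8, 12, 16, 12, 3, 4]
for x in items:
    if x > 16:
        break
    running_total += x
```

Let's trace through this code step by step.

Initialize: running_total = 0
Initialize: items = [8, 12, 16, 12, 3, 4]
Entering loop: for x in items:

After execution: running_total = 55
55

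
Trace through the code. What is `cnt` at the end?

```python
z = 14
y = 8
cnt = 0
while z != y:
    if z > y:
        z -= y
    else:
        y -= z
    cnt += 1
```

Let's trace through this code step by step.

Initialize: z = 14
Initialize: y = 8
Initialize: cnt = 0
Entering loop: while z != y:

After execution: cnt = 4
4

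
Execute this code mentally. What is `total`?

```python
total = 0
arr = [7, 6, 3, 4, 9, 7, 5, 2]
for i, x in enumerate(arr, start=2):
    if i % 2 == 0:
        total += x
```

Let's trace through this code step by step.

Initialize: total = 0
Initialize: arr = [7, 6, 3, 4, 9, 7, 5, 2]
Entering loop: for i, x in enumerate(arr, start=2):

After execution: total = 24
24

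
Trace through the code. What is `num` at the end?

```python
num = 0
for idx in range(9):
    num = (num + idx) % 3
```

Let's trace through this code step by step.

Initialize: num = 0
Entering loop: for idx in range(9):

After execution: num = 0
0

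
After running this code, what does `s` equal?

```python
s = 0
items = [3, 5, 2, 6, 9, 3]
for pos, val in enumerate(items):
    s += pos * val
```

Let's trace through this code step by step.

Initialize: s = 0
Initialize: items = [3, 5, 2, 6, 9, 3]
Entering loop: for pos, val in enumerate(items):

After execution: s = 78
78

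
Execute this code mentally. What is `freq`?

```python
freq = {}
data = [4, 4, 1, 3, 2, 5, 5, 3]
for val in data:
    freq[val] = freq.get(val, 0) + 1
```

Let's trace through this code step by step.

Initialize: freq = {}
Initialize: data = [4, 4, 1, 3, 2, 5, 5, 3]
Entering loop: for val in data:

After execution: freq = {4: 2, 1: 1, 3: 2, 2: 1, 5: 2}
{4: 2, 1: 1, 3: 2, 2: 1, 5: 2}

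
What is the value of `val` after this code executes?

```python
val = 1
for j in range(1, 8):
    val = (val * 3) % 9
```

Let's trace through this code step by step.

Initialize: val = 1
Entering loop: for j in range(1, 8):

After execution: val = 0
0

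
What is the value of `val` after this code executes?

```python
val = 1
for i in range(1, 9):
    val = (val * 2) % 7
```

Let's trace through this code step by step.

Initialize: val = 1
Entering loop: for i in range(1, 9):

After execution: val = 4
4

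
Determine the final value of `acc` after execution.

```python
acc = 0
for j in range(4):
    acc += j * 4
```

Let's trace through this code step by step.

Initialize: acc = 0
Entering loop: for j in range(4):

After execution: acc = 24
24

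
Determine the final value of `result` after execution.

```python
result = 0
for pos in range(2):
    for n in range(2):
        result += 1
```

Let's trace through this code step by step.

Initialize: result = 0
Entering loop: for pos in range(2):

After execution: result = 4
4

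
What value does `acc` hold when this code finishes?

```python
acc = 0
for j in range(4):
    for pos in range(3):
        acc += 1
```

Let's trace through this code step by step.

Initialize: acc = 0
Entering loop: for j in range(4):

After execution: acc = 12
12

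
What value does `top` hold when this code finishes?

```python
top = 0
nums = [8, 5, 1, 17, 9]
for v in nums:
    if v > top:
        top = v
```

Let's trace through this code step by step.

Initialize: top = 0
Initialize: nums = [8, 5, 1, 17, 9]
Entering loop: for v in nums:

After execution: top = 17
17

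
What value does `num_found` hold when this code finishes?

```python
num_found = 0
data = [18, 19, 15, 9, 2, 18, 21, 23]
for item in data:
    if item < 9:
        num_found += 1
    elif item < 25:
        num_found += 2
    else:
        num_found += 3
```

Let's trace through this code step by step.

Initialize: num_found = 0
Initialize: data = [18, 19, 15, 9, 2, 18, 21, 23]
Entering loop: for item in data:

After execution: num_found = 15
15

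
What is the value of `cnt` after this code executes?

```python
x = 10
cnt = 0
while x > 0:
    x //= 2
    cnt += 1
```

Let's trace through this code step by step.

Initialize: x = 10
Initialize: cnt = 0
Entering loop: while x > 0:

After execution: cnt = 4
4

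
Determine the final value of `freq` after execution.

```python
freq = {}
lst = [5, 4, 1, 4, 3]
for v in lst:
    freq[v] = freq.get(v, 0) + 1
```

Let's trace through this code step by step.

Initialize: freq = {}
Initialize: lst = [5, 4, 1, 4, 3]
Entering loop: for v in lst:

After execution: freq = {5: 1, 4: 2, 1: 1, 3: 1}
{5: 1, 4: 2, 1: 1, 3: 1}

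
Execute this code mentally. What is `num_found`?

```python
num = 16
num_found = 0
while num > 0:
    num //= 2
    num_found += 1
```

Let's trace through this code step by step.

Initialize: num = 16
Initialize: num_found = 0
Entering loop: while num > 0:

After execution: num_found = 5
5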